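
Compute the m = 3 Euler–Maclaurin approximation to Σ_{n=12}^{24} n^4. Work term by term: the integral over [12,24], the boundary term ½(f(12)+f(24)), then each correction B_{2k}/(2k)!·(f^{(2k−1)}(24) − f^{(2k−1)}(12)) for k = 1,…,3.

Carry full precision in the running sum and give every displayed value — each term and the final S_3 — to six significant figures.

∫_12^24 x^4 dx evaluates to 1.54276e+06.
Boundary: ½(f(12) + f(24)) = ½(20736.0 + 331776) = 176256.
Running total after boundary: 1.71901e+06.
k=1: B_{2}/(2)! × [f^{(1)}(24) − f^{(1)}(12)] = 1/12 × (55296.0 − 6912.00) = 4032.00.
Running total after k=1: 1.72305e+06.
k=2: B_{4}/(4)! × [f^{(3)}(24) − f^{(3)}(12)] = −1/720 × (576.000 − 288.000) = -0.400000.
Running total after k=2: 1.72305e+06.
k=3: B_{6}/(6)! × [f^{(5)}(24) − f^{(5)}(12)] = 1/30240 × (0.00000 − 0.00000) = 0.00000.

S_3 ≈ 1.72305e+06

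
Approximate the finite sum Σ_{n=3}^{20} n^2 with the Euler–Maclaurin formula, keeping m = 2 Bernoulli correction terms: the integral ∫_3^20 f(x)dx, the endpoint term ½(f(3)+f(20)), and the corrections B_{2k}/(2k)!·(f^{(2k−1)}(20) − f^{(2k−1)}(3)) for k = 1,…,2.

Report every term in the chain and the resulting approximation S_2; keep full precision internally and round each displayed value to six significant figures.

S_2 ≈ 2865.00

∫_3^20 x^2 dx evaluates to 2657.67.
Boundary: ½(f(3) + f(20)) = ½(9.00000 + 400.000) = 204.500.
So far: 2862.17.
Order-1 term: 1/12 · (40.0000 − 6.00000) = 2.83333.
Running total after k=1: 2865.00.
Order-2 term: −1/720 · (0.00000 − 0.00000) = 0.00000.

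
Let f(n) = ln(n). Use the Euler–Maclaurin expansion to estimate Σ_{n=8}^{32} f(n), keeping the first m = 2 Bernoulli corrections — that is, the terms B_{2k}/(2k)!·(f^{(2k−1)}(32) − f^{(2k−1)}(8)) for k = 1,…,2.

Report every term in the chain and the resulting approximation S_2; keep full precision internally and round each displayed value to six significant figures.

S_2 ≈ 73.0328

Integral: ∫_8^32 ln(x) dx = 70.2680.
Endpoint term: (f(8) + f(32))/2 = (2.07944 + 3.46574)/2 = 2.77259.
So far: 73.0406.
Order-1 term: 1/12 · (0.0312500 − 0.125000) = -0.00781250.
Partial sum through k=1: 73.0328.
Order-2 term: −1/720 · (6.10352e-05 − 0.00390625) = 5.34058e-06.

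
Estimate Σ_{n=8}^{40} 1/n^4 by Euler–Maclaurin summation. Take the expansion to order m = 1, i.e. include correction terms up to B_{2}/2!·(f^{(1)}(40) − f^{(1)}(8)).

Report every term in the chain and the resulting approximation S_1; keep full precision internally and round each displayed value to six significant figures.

S_1 ≈ 0.000778268

∫_8^40 1/x^4 dx evaluates to 0.000645833.
½[f(8) + f(40)] = ½[0.000244141 + 3.90625e-07] = 0.000122266.
Running total after boundary: 0.000768099.
Correction k=1: B_{2}/2! · (f^{(1)}(40) − f^{(1)}(8)) = 1/12 · (-3.90625e-08 − (-0.000122070)) = 1.01693e-05.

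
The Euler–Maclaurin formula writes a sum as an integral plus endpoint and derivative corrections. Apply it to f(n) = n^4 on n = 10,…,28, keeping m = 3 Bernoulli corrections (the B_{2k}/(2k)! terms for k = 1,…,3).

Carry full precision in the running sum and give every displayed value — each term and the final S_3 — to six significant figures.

Integral: ∫_10^28 x^4 dx = 3.42207e+06.
½[f(10) + f(28)] = ½[10000.0 + 614656] = 312328.
So far: 3.73440e+06.
Correction k=1: B_{2}/2! · (f^{(1)}(28) − f^{(1)}(10)) = 1/12 · (87808.0 − 4000.00) = 6984.00.
Running total after k=1: 3.74139e+06.
Correction k=2: B_{4}/4! · (f^{(3)}(28) − f^{(3)}(10)) = −1/720 · (672.000 − 240.000) = -0.600000.
Running total after k=2: 3.74138e+06.
Correction k=3: B_{6}/6! · (f^{(5)}(28) − f^{(5)}(10)) = 1/30240 · (0.00000 − 0.00000) = 0.00000.

S_3 ≈ 3.74138e+06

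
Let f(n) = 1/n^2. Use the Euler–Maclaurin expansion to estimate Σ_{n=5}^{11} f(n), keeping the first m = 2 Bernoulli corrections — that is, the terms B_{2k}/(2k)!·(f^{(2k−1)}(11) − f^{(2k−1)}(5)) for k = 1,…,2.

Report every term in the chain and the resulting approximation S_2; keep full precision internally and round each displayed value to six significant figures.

Integral: ∫_5^11 1/x^2 dx = 0.109091.
Endpoint term: (f(5) + f(11))/2 = (0.0400000 + 0.00826446)/2 = 0.0241322.
Running total after boundary: 0.133223.
Order-1 term: 1/12 · (-0.00150263 − (-0.0160000)) = 0.00120811.
Running total after k=1: 0.134431.
Order-2 term: −1/720 · (-0.000149021 − (-0.00768000)) = -1.04597e-05.

S_2 ≈ 0.134421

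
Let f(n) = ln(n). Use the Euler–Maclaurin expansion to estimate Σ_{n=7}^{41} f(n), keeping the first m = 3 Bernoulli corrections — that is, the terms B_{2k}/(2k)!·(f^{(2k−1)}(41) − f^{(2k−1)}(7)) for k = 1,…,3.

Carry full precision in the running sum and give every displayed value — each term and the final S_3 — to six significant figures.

S_3 ≈ 107.455

∫_7^41 ln(x) dx evaluates to 104.635.
Endpoint term: (f(7) + f(41))/2 = (1.94591 + 3.71357)/2 = 2.82974.
Running total after boundary: 107.465.
Order-1 term: 1/12 · (0.0243902 − 0.142857) = -0.00987224.
After k=1: 107.455.
Order-2 term: −1/720 · (2.90187e-05 − 0.00583090) = 8.05817e-06.
After k=2: 107.455.
Order-3 term: 1/30240 · (2.07153e-07 − 0.00142798) = -4.72146e-08.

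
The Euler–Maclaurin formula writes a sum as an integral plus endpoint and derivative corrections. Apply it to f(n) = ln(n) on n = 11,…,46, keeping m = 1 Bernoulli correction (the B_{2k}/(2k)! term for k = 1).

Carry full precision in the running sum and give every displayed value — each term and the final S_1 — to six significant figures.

The integral term ∫_11^46 ln(x) dx = 114.741.
½[f(11) + f(46)] = ½[2.39790 + 3.82864] = 3.11327.
So far: 117.854.
k=1: B_{2}/(2)! × [f^{(1)}(46) − f^{(1)}(11)] = 1/12 × (0.0217391 − 0.0909091) = -0.00576416.

S_1 ≈ 117.848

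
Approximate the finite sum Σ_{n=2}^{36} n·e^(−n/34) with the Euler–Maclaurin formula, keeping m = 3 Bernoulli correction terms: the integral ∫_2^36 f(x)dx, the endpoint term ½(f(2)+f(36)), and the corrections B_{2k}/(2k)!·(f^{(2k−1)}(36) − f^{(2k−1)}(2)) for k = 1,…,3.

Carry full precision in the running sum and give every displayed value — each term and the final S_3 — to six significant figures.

The integral term ∫_2^36 x·e^(−x/34) dx = 328.541.
Endpoint term: (f(2) + f(36))/2 = (1.88575 + 12.4871)/2 = 7.18642.
So far: 335.728.
k=1: B_{2}/(2)! × [f^{(1)}(36) − f^{(1)}(2)] = 1/12 × (-0.0204037 − 0.887410) = -0.0756511.
After k=1: 335.652.
k=2: B_{4}/(4)! × [f^{(3)}(36) − f^{(3)}(2)] = −1/720 × (0.000582460 − 0.00239892) = 2.52287e-06.
After k=2: 335.652.
k=3: B_{6}/(6)! × [f^{(5)}(36) − f^{(5)}(2)] = 1/30240 × (1.02298e-06 − 3.48633e-06) = -8.14597e-11.

S_3 ≈ 335.652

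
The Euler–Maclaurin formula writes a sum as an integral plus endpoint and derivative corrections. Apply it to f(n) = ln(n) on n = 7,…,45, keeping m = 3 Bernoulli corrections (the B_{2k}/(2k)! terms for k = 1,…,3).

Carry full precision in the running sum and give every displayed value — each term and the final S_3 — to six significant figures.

The integral term ∫_7^45 ln(x) dx = 119.678.
Boundary: ½(f(7) + f(45)) = ½(1.94591 + 3.80666) = 2.87629.
Running total after boundary: 122.555.
k=1: B_{2}/(2)! × [f^{(1)}(45) − f^{(1)}(7)] = 1/12 × (0.0222222 − 0.142857) = -0.0100529.
Running total after k=1: 122.545.
k=2: B_{4}/(4)! × [f^{(3)}(45) − f^{(3)}(7)] = −1/720 × (2.19479e-05 − 0.00583090) = 8.06799e-06.
Running total after k=2: 122.545.
k=3: B_{6}/(6)! × [f^{(5)}(45) − f^{(5)}(7)] = 1/30240 × (1.30061e-07 − 0.00142798) = -4.72171e-08.

S_3 ≈ 122.545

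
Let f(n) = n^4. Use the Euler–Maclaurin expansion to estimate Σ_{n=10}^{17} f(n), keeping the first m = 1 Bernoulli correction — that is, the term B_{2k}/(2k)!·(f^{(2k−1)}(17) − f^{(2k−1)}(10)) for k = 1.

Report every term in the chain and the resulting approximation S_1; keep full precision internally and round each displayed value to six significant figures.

S_1 ≈ 312036

∫_10^17 x^4 dx evaluates to 263971.
Boundary: ½(f(10) + f(17)) = ½(10000.0 + 83521.0) = 46760.5.
Integral + boundary = 310732.
k=1: B_{2}/(2)! × [f^{(1)}(17) − f^{(1)}(10)] = 1/12 × (19652.0 − 4000.00) = 1304.33.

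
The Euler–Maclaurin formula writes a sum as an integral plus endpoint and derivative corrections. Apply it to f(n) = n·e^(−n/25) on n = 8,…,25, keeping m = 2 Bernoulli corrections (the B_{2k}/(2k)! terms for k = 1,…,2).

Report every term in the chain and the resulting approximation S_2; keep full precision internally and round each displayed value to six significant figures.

S_2 ≈ 146.686

The integral term ∫_8^25 x·e^(−x/25) dx = 139.224.
Endpoint term: (f(8) + f(25))/2 = (5.80919 + 9.19699)/2 = 7.50309.
So far: 146.727.
Correction k=1: B_{2}/2! · (f^{(1)}(25) − f^{(1)}(8)) = 1/12 · (0.00000 − 0.493781) = -0.0411484.
After k=1: 146.686.
Correction k=2: B_{4}/4! · (f^{(3)}(25) − f^{(3)}(8)) = −1/720 · (0.00117721 − 0.00311373) = 2.68960e-06.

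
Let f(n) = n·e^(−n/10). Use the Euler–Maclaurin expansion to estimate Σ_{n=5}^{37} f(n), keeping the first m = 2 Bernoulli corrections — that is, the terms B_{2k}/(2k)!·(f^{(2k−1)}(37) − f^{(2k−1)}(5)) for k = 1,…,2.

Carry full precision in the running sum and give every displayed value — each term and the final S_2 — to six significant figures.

S_2 ≈ 81.3024

The integral term ∫_5^37 x·e^(−x/10) dx = 79.3595.
½[f(5) + f(37)] = ½[3.03265 + 0.914770] = 1.97371.
Integral + boundary = 81.3333.
Order-1 term: 1/12 · (-0.0667535 − 0.303265) = -0.0308349.
Partial sum through k=1: 81.3024.
Order-2 term: −1/720 · (-0.000173065 − 0.0151633) = 2.13005e-05.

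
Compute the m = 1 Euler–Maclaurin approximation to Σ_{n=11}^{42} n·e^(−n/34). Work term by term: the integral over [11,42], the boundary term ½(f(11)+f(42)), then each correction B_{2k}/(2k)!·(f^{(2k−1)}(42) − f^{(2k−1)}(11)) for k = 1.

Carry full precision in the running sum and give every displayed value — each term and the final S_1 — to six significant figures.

S_1 ≈ 365.837

∫_11^42 x·e^(−x/34) dx evaluates to 355.798.
½[f(11) + f(42)] = ½[7.95950 + 12.2115] = 10.0855.
Integral + boundary = 365.883.
Order-1 term: 1/12 · (-0.0684116 − 0.489488) = -0.0464916.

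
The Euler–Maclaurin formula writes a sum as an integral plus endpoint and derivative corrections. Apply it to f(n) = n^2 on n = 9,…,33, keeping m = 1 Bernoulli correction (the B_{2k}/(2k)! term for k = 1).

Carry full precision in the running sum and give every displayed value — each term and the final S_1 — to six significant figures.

S_1 ≈ 12325.0

∫_9^33 x^2 dx evaluates to 11736.0.
½[f(9) + f(33)] = ½[81.0000 + 1089.00] = 585.000.
So far: 12321.0.
Order-1 term: 1/12 · (66.0000 − 18.0000) = 4.00000.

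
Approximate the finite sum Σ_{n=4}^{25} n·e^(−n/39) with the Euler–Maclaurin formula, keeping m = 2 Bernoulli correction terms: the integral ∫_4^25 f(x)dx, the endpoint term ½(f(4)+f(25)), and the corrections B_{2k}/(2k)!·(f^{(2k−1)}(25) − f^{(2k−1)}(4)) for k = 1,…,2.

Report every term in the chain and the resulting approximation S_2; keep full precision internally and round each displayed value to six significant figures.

∫_4^25 x·e^(−x/39) dx evaluates to 198.754.
Endpoint term: (f(4) + f(25))/2 = (3.61008 + 13.1688)/2 = 8.38944.
Integral + boundary = 207.143.
Correction k=1: B_{2}/2! · (f^{(1)}(25) − f^{(1)}(4)) = 1/12 · (0.189090 − 0.809954) = -0.0517386.
Partial sum through k=1: 207.092.
Correction k=2: B_{4}/4! · (f^{(3)}(25) − f^{(3)}(4)) = −1/720 · (0.000816959 − 0.00171926) = 1.25320e-06.

S_2 ≈ 207.092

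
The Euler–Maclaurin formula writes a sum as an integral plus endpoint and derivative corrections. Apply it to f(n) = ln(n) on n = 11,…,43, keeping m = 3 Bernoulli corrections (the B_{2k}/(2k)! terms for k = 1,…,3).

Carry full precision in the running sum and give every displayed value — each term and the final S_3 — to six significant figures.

Integral: ∫_11^43 ln(x) dx = 103.355.
½[f(11) + f(43)] = ½[2.39790 + 3.76120] = 3.07955.
So far: 106.434.
k=1: B_{2}/(2)! × [f^{(1)}(43) − f^{(1)}(11)] = 1/12 × (0.0232558 − 0.0909091) = -0.00563777.
After k=1: 106.429.
k=2: B_{4}/(4)! × [f^{(3)}(43) − f^{(3)}(11)] = −1/720 × (2.51550e-05 − 0.00150263) = 2.05205e-06.
After k=2: 106.429.
k=3: B_{6}/(6)! × [f^{(5)}(43) − f^{(5)}(11)] = 1/30240 × (1.63256e-07 − 0.000149021) = -4.92255e-09.

S_3 ≈ 106.429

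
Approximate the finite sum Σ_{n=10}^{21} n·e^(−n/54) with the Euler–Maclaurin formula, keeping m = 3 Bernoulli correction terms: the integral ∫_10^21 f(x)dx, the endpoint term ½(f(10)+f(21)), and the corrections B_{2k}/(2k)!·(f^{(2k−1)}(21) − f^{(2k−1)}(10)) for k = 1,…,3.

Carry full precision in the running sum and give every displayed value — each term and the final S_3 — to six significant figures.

S_3 ≈ 137.886

Integral: ∫_10^21 x·e^(−x/54) dx = 126.636.
Endpoint term: (f(10) + f(21))/2 = (8.30950 + 14.2340)/2 = 11.2718.
So far: 137.908.
Order-1 term: 1/12 · (0.414217 − 0.677071) = -0.0219045.
Partial sum through k=1: 137.886.
Order-2 term: −1/720 · (0.000606940 − 0.000802116) = 2.71079e-07.
Partial sum through k=2: 137.886.
Order-3 term: 1/30240 · (3.67568e-07 − 4.70522e-07) = -3.40454e-12.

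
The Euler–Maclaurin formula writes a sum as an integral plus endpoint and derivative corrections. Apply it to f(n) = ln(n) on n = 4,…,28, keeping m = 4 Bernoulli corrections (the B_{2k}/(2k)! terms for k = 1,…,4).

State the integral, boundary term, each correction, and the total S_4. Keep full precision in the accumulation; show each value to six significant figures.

Integral: ∫_4^28 ln(x) dx = 63.7565.
Endpoint term: (f(4) + f(28))/2 = (1.38629 + 3.33220)/2 = 2.35925.
So far: 66.1158.
Order-1 term: 1/12 · (0.0357143 − 0.250000) = -0.0178571.
After k=1: 66.0979.
Order-2 term: −1/720 · (9.11079e-05 − 0.0312500) = 4.32762e-05.
After k=2: 66.0980.
Order-3 term: 1/30240 · (1.39451e-06 − 0.0234375) = -7.75003e-07.
After k=3: 66.0980.
Order-4 term: −1/1209600 · (5.33613e-08 − 0.0439453) = 3.63304e-08.

S_4 ≈ 66.0980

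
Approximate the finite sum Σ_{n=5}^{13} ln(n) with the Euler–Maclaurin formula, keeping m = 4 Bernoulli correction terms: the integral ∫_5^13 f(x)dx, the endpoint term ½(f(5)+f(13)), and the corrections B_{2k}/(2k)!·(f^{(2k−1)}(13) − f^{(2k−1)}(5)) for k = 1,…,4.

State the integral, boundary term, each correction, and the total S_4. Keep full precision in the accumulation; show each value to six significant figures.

S_4 ≈ 19.3741

The integral term ∫_5^13 ln(x) dx = 17.2972.
Endpoint term: (f(5) + f(13))/2 = (1.60944 + 2.56495)/2 = 2.08719.
So far: 19.3843.
Correction k=1: B_{2}/2! · (f^{(1)}(13) − f^{(1)}(5)) = 1/12 · (0.0769231 − 0.200000) = -0.0102564.
After k=1: 19.3741.
Correction k=2: B_{4}/4! · (f^{(3)}(13) − f^{(3)}(5)) = −1/720 · (0.000910332 − 0.0160000) = 2.09579e-05.
After k=2: 19.3741.
Correction k=3: B_{6}/6! · (f^{(5)}(13) − f^{(5)}(5)) = 1/30240 · (6.46390e-05 − 0.00768000) = -2.51831e-07.
After k=3: 19.3741.
Correction k=4: B_{8}/8! · (f^{(7)}(13) − f^{(7)}(5)) = −1/1209600 · (1.14744e-05 − 0.00921600) = 7.60956e-09.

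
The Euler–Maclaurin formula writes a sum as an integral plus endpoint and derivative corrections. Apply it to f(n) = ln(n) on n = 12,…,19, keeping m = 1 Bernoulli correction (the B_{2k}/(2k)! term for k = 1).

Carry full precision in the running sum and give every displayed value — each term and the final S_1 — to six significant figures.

∫_12^19 ln(x) dx evaluates to 19.1255.
½[f(12) + f(19)] = ½[2.48491 + 2.94444] = 2.71467.
So far: 21.8401.
Order-1 term: 1/12 · (0.0526316 − 0.0833333) = -0.00255848.

S_1 ≈ 21.8376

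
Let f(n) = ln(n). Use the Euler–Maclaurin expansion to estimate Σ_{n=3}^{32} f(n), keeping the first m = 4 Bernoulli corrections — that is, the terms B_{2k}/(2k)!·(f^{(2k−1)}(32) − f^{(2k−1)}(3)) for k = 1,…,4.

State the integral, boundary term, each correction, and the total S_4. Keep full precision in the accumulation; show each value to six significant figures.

Integral: ∫_3^32 ln(x) dx = 78.6077.
½[f(3) + f(32)] = ½[1.09861 + 3.46574] = 2.28217.
Integral + boundary = 80.8899.
Correction k=1: B_{2}/2! · (f^{(1)}(32) − f^{(1)}(3)) = 1/12 · (0.0312500 − 0.333333) = -0.0251736.
Running total after k=1: 80.8647.
Correction k=2: B_{4}/4! · (f^{(3)}(32) − f^{(3)}(3)) = −1/720 · (6.10352e-05 − 0.0740741) = 0.000102796.
Running total after k=2: 80.8648.
Correction k=3: B_{6}/6! · (f^{(5)}(32) − f^{(5)}(3)) = 1/30240 · (7.15256e-07 − 0.0987654) = -3.26603e-06.
Running total after k=3: 80.8648.
Correction k=4: B_{8}/8! · (f^{(7)}(32) − f^{(7)}(3)) = −1/1209600 · (2.09548e-08 − 0.329218) = 2.72171e-07.

S_4 ≈ 80.8648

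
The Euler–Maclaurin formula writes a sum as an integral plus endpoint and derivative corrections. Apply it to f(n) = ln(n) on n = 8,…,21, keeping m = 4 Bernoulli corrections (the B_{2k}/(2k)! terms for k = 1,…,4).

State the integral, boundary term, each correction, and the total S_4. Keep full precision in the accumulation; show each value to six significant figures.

Integral: ∫_8^21 ln(x) dx = 34.2994.
½[f(8) + f(21)] = ½[2.07944 + 3.04452] = 2.56198.
Running total after boundary: 36.8614.
Order-1 term: 1/12 · (0.0476190 − 0.125000) = -0.00644841.
After k=1: 36.8550.
Order-2 term: −1/720 · (0.000215959 − 0.00390625) = 5.12540e-06.
After k=2: 36.8550.
Order-3 term: 1/30240 · (5.87645e-06 − 0.000732422) = -2.40260e-08.
After k=3: 36.8550.
Order-4 term: −1/1209600 · (3.99758e-07 − 0.000343323) = 2.83501e-10.

S_4 ≈ 36.8550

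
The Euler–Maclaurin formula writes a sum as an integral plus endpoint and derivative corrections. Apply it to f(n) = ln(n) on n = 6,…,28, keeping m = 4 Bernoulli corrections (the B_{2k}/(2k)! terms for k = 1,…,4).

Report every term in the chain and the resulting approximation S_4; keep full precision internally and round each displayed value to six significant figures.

The integral term ∫_6^28 ln(x) dx = 60.5512.
Boundary: ½(f(6) + f(28)) = ½(1.79176 + 3.33220) = 2.56198.
So far: 63.1132.
Correction k=1: B_{2}/2! · (f^{(1)}(28) − f^{(1)}(6)) = 1/12 · (0.0357143 − 0.166667) = -0.0109127.
After k=1: 63.1022.
Correction k=2: B_{4}/4! · (f^{(3)}(28) − f^{(3)}(6)) = −1/720 · (9.11079e-05 − 0.00925926) = 1.27335e-05.
After k=2: 63.1023.
Correction k=3: B_{6}/6! · (f^{(5)}(28) − f^{(5)}(6)) = 1/30240 · (1.39451e-06 − 0.00308642) = -1.02018e-07.
After k=3: 63.1023.
Correction k=4: B_{8}/8! · (f^{(7)}(28) − f^{(7)}(6)) = −1/1209600 · (5.33613e-08 − 0.00257202) = 2.12629e-09.

S_4 ≈ 63.1023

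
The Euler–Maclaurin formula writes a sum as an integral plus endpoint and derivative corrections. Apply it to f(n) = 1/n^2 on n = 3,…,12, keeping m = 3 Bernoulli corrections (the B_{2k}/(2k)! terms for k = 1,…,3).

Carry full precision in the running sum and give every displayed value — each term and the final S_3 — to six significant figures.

S_3 ≈ 0.314978

The integral term ∫_3^12 1/x^2 dx = 0.250000.
Boundary: ½(f(3) + f(12)) = ½(0.111111 + 0.00694444) = 0.0590278.
So far: 0.309028.
k=1: B_{2}/(2)! × [f^{(1)}(12) − f^{(1)}(3)] = 1/12 × (-0.00115741 − (-0.0740741)) = 0.00607639.
Running total after k=1: 0.315104.
k=2: B_{4}/(4)! × [f^{(3)}(12) − f^{(3)}(3)] = −1/720 × (-9.64506e-05 − (-0.0987654)) = -0.000137040.
Running total after k=2: 0.314967.
k=3: B_{6}/(6)! × [f^{(5)}(12) − f^{(5)}(3)] = 1/30240 × (-2.00939e-05 − (-0.329218)) = 1.08862e-05.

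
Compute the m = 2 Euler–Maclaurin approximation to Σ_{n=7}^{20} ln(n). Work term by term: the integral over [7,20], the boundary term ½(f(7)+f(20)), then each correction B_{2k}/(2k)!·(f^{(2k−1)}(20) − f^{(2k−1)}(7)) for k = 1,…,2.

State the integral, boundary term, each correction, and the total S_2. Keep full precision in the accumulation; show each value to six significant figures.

∫_7^20 ln(x) dx evaluates to 33.2933.
½[f(7) + f(20)] = ½[1.94591 + 2.99573] = 2.47082.
Integral + boundary = 35.7641.
Correction k=1: B_{2}/2! · (f^{(1)}(20) − f^{(1)}(7)) = 1/12 · (0.0500000 − 0.142857) = -0.00773810.
Running total after k=1: 35.7564.
Correction k=2: B_{4}/4! · (f^{(3)}(20) − f^{(3)}(7)) = −1/720 · (0.000250000 − 0.00583090) = 7.75126e-06.

S_2 ≈ 35.7564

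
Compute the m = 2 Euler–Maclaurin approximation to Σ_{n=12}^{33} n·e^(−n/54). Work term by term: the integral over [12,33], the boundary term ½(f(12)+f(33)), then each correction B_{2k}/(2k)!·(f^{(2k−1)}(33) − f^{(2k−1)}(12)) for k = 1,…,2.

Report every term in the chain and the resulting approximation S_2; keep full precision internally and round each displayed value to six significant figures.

S_2 ≈ 317.726

Integral: ∫_12^33 x·e^(−x/54) dx = 304.000.
Boundary: ½(f(12) + f(33)) = ½(9.60885 + 17.9107) = 13.7598.
Integral + boundary = 317.760.
Correction k=1: B_{2}/2! · (f^{(1)}(33) − f^{(1)}(12)) = 1/12 · (0.211068 − 0.622796) = -0.0343106.
After k=1: 317.726.
Correction k=2: B_{4}/4! · (f^{(3)}(33) − f^{(3)}(12)) = −1/720 · (0.000444638 − 0.000762781) = 4.41866e-07.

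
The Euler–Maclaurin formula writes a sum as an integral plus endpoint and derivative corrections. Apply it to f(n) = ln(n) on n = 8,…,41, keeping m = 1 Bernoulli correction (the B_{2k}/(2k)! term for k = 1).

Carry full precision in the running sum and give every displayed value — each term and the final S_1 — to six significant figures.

∫_8^41 ln(x) dx evaluates to 102.621.
Boundary: ½(f(8) + f(41)) = ½(2.07944 + 3.71357) = 2.89651.
So far: 105.517.
k=1: B_{2}/(2)! × [f^{(1)}(41) − f^{(1)}(8)] = 1/12 × (0.0243902 − 0.125000) = -0.00838415.

S_1 ≈ 105.509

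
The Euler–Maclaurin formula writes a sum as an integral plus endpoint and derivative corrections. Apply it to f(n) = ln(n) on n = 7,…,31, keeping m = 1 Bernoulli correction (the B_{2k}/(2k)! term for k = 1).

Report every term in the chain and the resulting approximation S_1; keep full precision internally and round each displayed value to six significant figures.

The integral term ∫_7^31 ln(x) dx = 68.8322.
Boundary: ½(f(7) + f(31)) = ½(1.94591 + 3.43399) = 2.68995.
So far: 71.5222.
Order-1 term: 1/12 · (0.0322581 − 0.142857) = -0.00921659.

S_1 ≈ 71.5130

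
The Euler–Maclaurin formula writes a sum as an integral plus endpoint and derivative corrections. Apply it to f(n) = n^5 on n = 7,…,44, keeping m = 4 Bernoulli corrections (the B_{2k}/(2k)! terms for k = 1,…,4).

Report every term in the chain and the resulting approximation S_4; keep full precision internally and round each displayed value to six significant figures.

∫_7^44 x^5 dx evaluates to 1.20937e+09.
½[f(7) + f(44)] = ½[16807.0 + 1.64916e+08] = 8.24665e+07.
Integral + boundary = 1.29183e+09.
k=1: B_{2}/(2)! × [f^{(1)}(44) − f^{(1)}(7)] = 1/12 × (1.87405e+07 − 12005.0) = 1.56071e+06.
Partial sum through k=1: 1.29339e+09.
k=2: B_{4}/(4)! × [f^{(3)}(44) − f^{(3)}(7)] = −1/720 × (116160 − 2940.00) = -157.250.
Partial sum through k=2: 1.29339e+09.
k=3: B_{6}/(6)! × [f^{(5)}(44) − f^{(5)}(7)] = 1/30240 × (120.000 − 120.000) = 0.00000.
Partial sum through k=3: 1.29339e+09.
k=4: B_{8}/(8)! × [f^{(7)}(44) − f^{(7)}(7)] = −1/1209600 × (0.00000 − 0.00000) = 0.00000.

S_4 ≈ 1.29339e+09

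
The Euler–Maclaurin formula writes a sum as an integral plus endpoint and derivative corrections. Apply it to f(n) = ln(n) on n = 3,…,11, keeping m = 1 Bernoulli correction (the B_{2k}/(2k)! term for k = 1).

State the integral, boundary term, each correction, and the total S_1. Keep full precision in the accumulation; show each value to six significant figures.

∫_3^11 ln(x) dx evaluates to 15.0810.
½[f(3) + f(11)] = ½[1.09861 + 2.39790] = 1.74825.
Integral + boundary = 16.8293.
Order-1 term: 1/12 · (0.0909091 − 0.333333) = -0.0202020.

S_1 ≈ 16.8091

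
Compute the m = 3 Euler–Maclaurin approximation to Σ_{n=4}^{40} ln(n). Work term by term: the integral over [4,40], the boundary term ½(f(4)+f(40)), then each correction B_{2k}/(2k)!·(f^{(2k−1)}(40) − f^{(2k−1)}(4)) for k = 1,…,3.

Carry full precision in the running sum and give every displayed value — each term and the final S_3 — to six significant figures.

∫_4^40 ln(x) dx evaluates to 106.010.
Endpoint term: (f(4) + f(40))/2 = (1.38629 + 3.68888)/2 = 2.53759.
Integral + boundary = 108.548.
k=1: B_{2}/(2)! × [f^{(1)}(40) − f^{(1)}(4)] = 1/12 × (0.0250000 − 0.250000) = -0.0187500.
Running total after k=1: 108.529.
k=2: B_{4}/(4)! × [f^{(3)}(40) − f^{(3)}(4)] = −1/720 × (3.12500e-05 − 0.0312500) = 4.33594e-05.
Running total after k=2: 108.529.
k=3: B_{6}/(6)! × [f^{(5)}(40) − f^{(5)}(4)] = 1/30240 × (2.34375e-07 − 0.0234375) = -7.75042e-07.

S_3 ≈ 108.529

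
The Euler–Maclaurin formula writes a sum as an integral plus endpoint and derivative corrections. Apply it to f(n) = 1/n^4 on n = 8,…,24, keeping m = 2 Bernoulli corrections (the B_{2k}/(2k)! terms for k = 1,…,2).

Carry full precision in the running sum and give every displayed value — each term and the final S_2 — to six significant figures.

The integral term ∫_8^24 1/x^4 dx = 0.000626929.
Endpoint term: (f(8) + f(24))/2 = (0.000244141 + 3.01408e-06)/2 = 0.000123577.
So far: 0.000750506.
Order-1 term: 1/12 · (-5.02347e-07 − (-0.000122070)) = 1.01307e-05.
Running total after k=1: 0.000760637.
Order-2 term: −1/720 · (-2.61639e-08 − (-5.72205e-05)) = -7.94365e-08.

S_2 ≈ 0.000760558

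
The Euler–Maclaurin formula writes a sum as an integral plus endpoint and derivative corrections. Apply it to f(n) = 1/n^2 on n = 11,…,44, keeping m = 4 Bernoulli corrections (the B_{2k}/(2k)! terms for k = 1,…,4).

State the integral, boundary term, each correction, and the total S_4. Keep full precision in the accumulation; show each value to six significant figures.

S_4 ≈ 0.0726954

∫_11^44 1/x^2 dx evaluates to 0.0681818.
½[f(11) + f(44)] = ½[0.00826446 + 0.000516529] = 0.00439050.
Running total after boundary: 0.0725723.
Correction k=1: B_{2}/2! · (f^{(1)}(44) − f^{(1)}(11)) = 1/12 · (-2.34786e-05 − (-0.00150263)) = 0.000123263.
Partial sum through k=1: 0.0726956.
Correction k=2: B_{4}/4! · (f^{(3)}(44) − f^{(3)}(11)) = −1/720 · (-1.45528e-07 − (-0.000149021)) = -2.06772e-07.
Partial sum through k=2: 0.0726954.
Correction k=3: B_{6}/6! · (f^{(5)}(44) − f^{(5)}(11)) = 1/30240 · (-2.25509e-09 − (-3.69474e-05)) = 1.22173e-09.
Partial sum through k=3: 0.0726954.
Correction k=4: B_{8}/8! · (f^{(7)}(44) − f^{(7)}(11)) = −1/1209600 · (-6.52299e-11 − (-1.70996e-05)) = -1.41365e-11.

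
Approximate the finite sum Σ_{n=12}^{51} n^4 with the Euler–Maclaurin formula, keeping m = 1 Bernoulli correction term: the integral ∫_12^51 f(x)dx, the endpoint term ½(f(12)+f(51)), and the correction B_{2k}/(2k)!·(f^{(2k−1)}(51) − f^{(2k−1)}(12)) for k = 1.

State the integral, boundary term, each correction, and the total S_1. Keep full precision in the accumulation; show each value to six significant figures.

Integral: ∫_12^51 x^4 dx = 6.89553e+07.
Boundary: ½(f(12) + f(51)) = ½(20736.0 + 6.76520e+06) = 3.39297e+06.
Integral + boundary = 7.23483e+07.
Order-1 term: 1/12 · (530604 − 6912.00) = 43641.0.

S_1 ≈ 7.23919e+07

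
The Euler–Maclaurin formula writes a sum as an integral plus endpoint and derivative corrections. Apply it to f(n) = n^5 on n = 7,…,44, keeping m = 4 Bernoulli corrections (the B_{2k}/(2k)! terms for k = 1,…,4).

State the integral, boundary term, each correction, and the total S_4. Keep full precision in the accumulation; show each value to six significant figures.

S_4 ≈ 1.29339e+09

∫_7^44 x^5 dx evaluates to 1.20937e+09.
Endpoint term: (f(7) + f(44))/2 = (16807.0 + 1.64916e+08)/2 = 8.24665e+07.
Running total after boundary: 1.29183e+09.
Correction k=1: B_{2}/2! · (f^{(1)}(44) − f^{(1)}(7)) = 1/12 · (1.87405e+07 − 12005.0) = 1.56071e+06.
After k=1: 1.29339e+09.
Correction k=2: B_{4}/4! · (f^{(3)}(44) − f^{(3)}(7)) = −1/720 · (116160 − 2940.00) = -157.250.
After k=2: 1.29339e+09.
Correction k=3: B_{6}/6! · (f^{(5)}(44) − f^{(5)}(7)) = 1/30240 · (120.000 − 120.000) = 0.00000.
After k=3: 1.29339e+09.
Correction k=4: B_{8}/8! · (f^{(7)}(44) − f^{(7)}(7)) = −1/1209600 · (0.00000 − 0.00000) = 0.00000.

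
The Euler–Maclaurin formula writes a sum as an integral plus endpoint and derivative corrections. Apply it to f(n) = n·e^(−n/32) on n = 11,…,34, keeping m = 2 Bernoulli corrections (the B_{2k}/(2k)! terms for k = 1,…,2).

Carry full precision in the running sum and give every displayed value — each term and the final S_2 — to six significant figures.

S_2 ≈ 255.577

The integral term ∫_11^34 x·e^(−x/32) dx = 245.842.
Boundary: ½(f(11) + f(34)) = ½(7.80017 + 11.7501) = 9.77513.
So far: 255.618.
Order-1 term: 1/12 · (-0.0215994 − 0.465351) = -0.0405792.
Partial sum through k=1: 255.577.
Order-2 term: −1/720 · (0.000653889 − 0.00183942) = 1.64657e-06.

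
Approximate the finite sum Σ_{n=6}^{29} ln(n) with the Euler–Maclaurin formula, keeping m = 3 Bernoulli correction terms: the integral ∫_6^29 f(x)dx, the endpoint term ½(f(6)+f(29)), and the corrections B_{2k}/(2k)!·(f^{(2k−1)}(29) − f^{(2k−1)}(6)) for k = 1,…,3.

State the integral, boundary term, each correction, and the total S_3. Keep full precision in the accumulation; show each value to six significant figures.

S_3 ≈ 66.4695

The integral term ∫_6^29 ln(x) dx = 63.9010.
Boundary: ½(f(6) + f(29)) = ½(1.79176 + 3.36730) = 2.57953.
Integral + boundary = 66.4805.
Correction k=1: B_{2}/2! · (f^{(1)}(29) − f^{(1)}(6)) = 1/12 · (0.0344828 − 0.166667) = -0.0110153.
Partial sum through k=1: 66.4695.
Correction k=2: B_{4}/4! · (f^{(3)}(29) − f^{(3)}(6)) = −1/720 · (8.20042e-05 − 0.00925926) = 1.27462e-05.
Partial sum through k=2: 66.4695.
Correction k=3: B_{6}/6! · (f^{(5)}(29) − f^{(5)}(6)) = 1/30240 · (1.17010e-06 − 0.00308642) = -1.02025e-07.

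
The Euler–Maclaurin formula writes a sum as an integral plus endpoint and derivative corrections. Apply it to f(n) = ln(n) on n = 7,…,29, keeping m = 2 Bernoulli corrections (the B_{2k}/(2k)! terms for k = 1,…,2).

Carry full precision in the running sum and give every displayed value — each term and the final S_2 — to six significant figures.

S_2 ≈ 64.6778

The integral term ∫_7^29 ln(x) dx = 62.0302.
½[f(7) + f(29)] = ½[1.94591 + 3.36730] = 2.65660.
Running total after boundary: 64.6868.
k=1: B_{2}/(2)! × [f^{(1)}(29) − f^{(1)}(7)] = 1/12 × (0.0344828 − 0.142857) = -0.00903120.
Partial sum through k=1: 64.6778.
k=2: B_{4}/(4)! × [f^{(3)}(29) − f^{(3)}(7)] = −1/720 × (8.20042e-05 − 0.00583090) = 7.98458e-06.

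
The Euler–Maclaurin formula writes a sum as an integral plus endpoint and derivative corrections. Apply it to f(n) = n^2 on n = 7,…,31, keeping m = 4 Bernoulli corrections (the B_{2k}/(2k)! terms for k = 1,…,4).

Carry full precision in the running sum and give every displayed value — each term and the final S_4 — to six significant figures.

The integral term ∫_7^31 x^2 dx = 9816.00.
Endpoint term: (f(7) + f(31))/2 = (49.0000 + 961.000)/2 = 505.000.
So far: 10321.0.
Order-1 term: 1/12 · (62.0000 − 14.0000) = 4.00000.
After k=1: 10325.0.
Order-2 term: −1/720 · (0.00000 − 0.00000) = 0.00000.
After k=2: 10325.0.
Order-3 term: 1/30240 · (0.00000 − 0.00000) = 0.00000.
After k=3: 10325.0.
Order-4 term: −1/1209600 · (0.00000 − 0.00000) = 0.00000.

S_4 ≈ 10325.0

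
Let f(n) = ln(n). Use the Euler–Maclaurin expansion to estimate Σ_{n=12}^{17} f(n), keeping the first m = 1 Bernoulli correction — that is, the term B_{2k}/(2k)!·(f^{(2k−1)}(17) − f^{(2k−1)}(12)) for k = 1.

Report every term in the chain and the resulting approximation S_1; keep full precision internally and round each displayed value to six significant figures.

Integral: ∫_12^17 ln(x) dx = 13.3457.
Endpoint term: (f(12) + f(17))/2 = (2.48491 + 2.83321)/2 = 2.65906.
So far: 16.0048.
k=1: B_{2}/(2)! × [f^{(1)}(17) − f^{(1)}(12)] = 1/12 × (0.0588235 − 0.0833333) = -0.00204248.

S_1 ≈ 16.0028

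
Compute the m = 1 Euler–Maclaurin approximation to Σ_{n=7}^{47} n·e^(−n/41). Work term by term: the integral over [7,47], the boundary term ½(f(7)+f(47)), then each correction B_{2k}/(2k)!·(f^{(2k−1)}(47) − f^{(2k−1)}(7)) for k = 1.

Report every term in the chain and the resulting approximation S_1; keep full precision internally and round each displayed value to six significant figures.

S_1 ≈ 522.862

∫_7^47 x·e^(−x/41) dx evaluates to 512.505.
Endpoint term: (f(7) + f(47))/2 = (5.90133 + 14.9365)/2 = 10.4189.
Running total after boundary: 522.924.
k=1: B_{2}/(2)! × [f^{(1)}(47) − f^{(1)}(7)] = 1/12 × (-0.0465069 − 0.699113) = -0.0621350.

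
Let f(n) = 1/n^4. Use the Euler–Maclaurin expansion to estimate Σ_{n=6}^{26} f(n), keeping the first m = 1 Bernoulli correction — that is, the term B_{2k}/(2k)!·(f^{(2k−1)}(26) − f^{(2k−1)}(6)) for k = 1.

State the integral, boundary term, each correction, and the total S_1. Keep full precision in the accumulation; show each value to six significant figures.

S_1 ≈ 0.00195398

∫_6^26 1/x^4 dx evaluates to 0.00152424.
Endpoint term: (f(6) + f(26))/2 = (0.000771605 + 2.18830e-06)/2 = 0.000386897.
Running total after boundary: 0.00191114.
Order-1 term: 1/12 · (-3.36661e-07 − (-0.000514403)) = 4.28389e-05.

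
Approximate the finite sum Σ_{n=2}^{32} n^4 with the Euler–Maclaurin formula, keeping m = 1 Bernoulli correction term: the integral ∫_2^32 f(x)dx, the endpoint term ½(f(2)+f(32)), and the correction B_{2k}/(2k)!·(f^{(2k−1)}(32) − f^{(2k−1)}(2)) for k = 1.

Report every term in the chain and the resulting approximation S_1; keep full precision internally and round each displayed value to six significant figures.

The integral term ∫_2^32 x^4 dx = 6.71088e+06.
Boundary: ½(f(2) + f(32)) = ½(16.0000 + 1.04858e+06) = 524296.
Running total after boundary: 7.23518e+06.
k=1: B_{2}/(2)! × [f^{(1)}(32) − f^{(1)}(2)] = 1/12 × (131072 − 32.0000) = 10920.0.

S_1 ≈ 7.24610e+06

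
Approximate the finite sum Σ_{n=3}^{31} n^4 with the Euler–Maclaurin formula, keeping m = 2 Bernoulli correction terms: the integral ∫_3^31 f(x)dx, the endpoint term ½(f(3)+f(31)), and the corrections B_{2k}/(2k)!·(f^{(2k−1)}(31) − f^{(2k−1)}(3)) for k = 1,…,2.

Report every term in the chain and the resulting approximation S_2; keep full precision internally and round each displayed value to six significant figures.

The integral term ∫_3^31 x^4 dx = 5.72578e+06.
½[f(3) + f(31)] = ½[81.0000 + 923521] = 461801.
Integral + boundary = 6.18758e+06.
k=1: B_{2}/(2)! × [f^{(1)}(31) − f^{(1)}(3)] = 1/12 × (119164 − 108.000) = 9921.33.
Partial sum through k=1: 6.19750e+06.
k=2: B_{4}/(4)! × [f^{(3)}(31) − f^{(3)}(3)] = −1/720 × (744.000 − 72.0000) = -0.933333.

S_2 ≈ 6.19750e+06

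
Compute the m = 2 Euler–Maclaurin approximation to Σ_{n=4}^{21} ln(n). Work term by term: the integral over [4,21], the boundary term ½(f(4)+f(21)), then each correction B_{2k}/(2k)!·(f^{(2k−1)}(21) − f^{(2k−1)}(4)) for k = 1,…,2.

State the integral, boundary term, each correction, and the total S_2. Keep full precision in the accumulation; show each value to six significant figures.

S_2 ≈ 43.5884

Integral: ∫_4^21 ln(x) dx = 41.3898.
Boundary: ½(f(4) + f(21)) = ½(1.38629 + 3.04452) = 2.21541.
So far: 43.6052.
Correction k=1: B_{2}/2! · (f^{(1)}(21) − f^{(1)}(4)) = 1/12 · (0.0476190 − 0.250000) = -0.0168651.
Partial sum through k=1: 43.5883.
Correction k=2: B_{4}/4! · (f^{(3)}(21) − f^{(3)}(4)) = −1/720 · (0.000215959 − 0.0312500) = 4.31028e-05.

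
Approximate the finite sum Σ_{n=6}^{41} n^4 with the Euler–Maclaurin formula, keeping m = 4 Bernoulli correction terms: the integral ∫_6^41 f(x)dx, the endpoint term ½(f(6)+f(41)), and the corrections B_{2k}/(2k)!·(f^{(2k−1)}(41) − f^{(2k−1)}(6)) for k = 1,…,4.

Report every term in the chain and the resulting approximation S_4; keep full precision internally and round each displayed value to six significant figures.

∫_6^41 x^4 dx evaluates to 2.31697e+07.
Endpoint term: (f(6) + f(41))/2 = (1296.00 + 2.82576e+06)/2 = 1.41353e+06.
Integral + boundary = 2.45832e+07.
k=1: B_{2}/(2)! × [f^{(1)}(41) − f^{(1)}(6)] = 1/12 × (275684 − 864.000) = 22901.7.
Running total after k=1: 2.46061e+07.
k=2: B_{4}/(4)! × [f^{(3)}(41) − f^{(3)}(6)] = −1/720 × (984.000 − 144.000) = -1.16667.
Running total after k=2: 2.46061e+07.
k=3: B_{6}/(6)! × [f^{(5)}(41) − f^{(5)}(6)] = 1/30240 × (0.00000 − 0.00000) = 0.00000.
Running total after k=3: 2.46061e+07.
k=4: B_{8}/(8)! × [f^{(7)}(41) − f^{(7)}(6)] = −1/1209600 × (0.00000 − 0.00000) = 0.00000.

S_4 ≈ 2.46061e+07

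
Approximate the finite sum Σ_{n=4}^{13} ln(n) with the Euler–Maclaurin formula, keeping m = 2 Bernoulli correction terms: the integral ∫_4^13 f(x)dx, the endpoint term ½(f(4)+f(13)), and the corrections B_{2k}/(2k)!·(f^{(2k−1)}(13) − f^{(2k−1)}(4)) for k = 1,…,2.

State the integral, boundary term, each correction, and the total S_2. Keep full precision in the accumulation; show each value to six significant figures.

The integral term ∫_4^13 ln(x) dx = 18.7992.
Boundary: ½(f(4) + f(13)) = ½(1.38629 + 2.56495) = 1.97562.
Integral + boundary = 20.7748.
Order-1 term: 1/12 · (0.0769231 − 0.250000) = -0.0144231.
Running total after k=1: 20.7604.
Order-2 term: −1/720 · (0.000910332 − 0.0312500) = 4.21384e-05.

S_2 ≈ 20.7604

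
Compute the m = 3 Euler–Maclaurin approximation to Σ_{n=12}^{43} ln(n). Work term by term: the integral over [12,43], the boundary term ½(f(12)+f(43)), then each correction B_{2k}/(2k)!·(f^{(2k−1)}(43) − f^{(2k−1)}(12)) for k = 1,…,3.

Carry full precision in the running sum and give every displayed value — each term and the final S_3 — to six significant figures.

S_3 ≈ 104.031

Integral: ∫_12^43 ln(x) dx = 100.913.
Boundary: ½(f(12) + f(43)) = ½(2.48491 + 3.76120) = 3.12305.
Integral + boundary = 104.036.
Correction k=1: B_{2}/2! · (f^{(1)}(43) − f^{(1)}(12)) = 1/12 · (0.0232558 − 0.0833333) = -0.00500646.
After k=1: 104.031.
Correction k=2: B_{4}/4! · (f^{(3)}(43) − f^{(3)}(12)) = −1/720 · (2.51550e-05 − 0.00115741) = 1.57257e-06.
After k=2: 104.031.
Correction k=3: B_{6}/6! · (f^{(5)}(43) − f^{(5)}(12)) = 1/30240 · (1.63256e-07 − 9.64506e-05) = -3.18411e-09.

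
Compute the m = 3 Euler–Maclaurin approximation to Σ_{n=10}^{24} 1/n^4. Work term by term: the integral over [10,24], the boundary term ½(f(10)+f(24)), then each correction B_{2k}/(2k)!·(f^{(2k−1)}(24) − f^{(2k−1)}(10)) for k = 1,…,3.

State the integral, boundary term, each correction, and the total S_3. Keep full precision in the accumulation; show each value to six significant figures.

S_3 ≈ 0.000364003

Integral: ∫_10^24 1/x^4 dx = 0.000309221.
Endpoint term: (f(10) + f(24))/2 = (0.000100000 + 3.01408e-06)/2 = 5.15070e-05.
So far: 0.000360728.
k=1: B_{2}/(2)! × [f^{(1)}(24) − f^{(1)}(10)] = 1/12 × (-5.02347e-07 − (-4.00000e-05)) = 3.29147e-06.
Partial sum through k=1: 0.000364019.
k=2: B_{4}/(4)! × [f^{(3)}(24) − f^{(3)}(10)] = −1/720 × (-2.61639e-08 − (-1.20000e-05)) = -1.66303e-08.
Partial sum through k=2: 0.000364003.
k=3: B_{6}/(6)! × [f^{(5)}(24) − f^{(5)}(10)] = 1/30240 × (-2.54371e-09 − (-6.72000e-06)) = 2.22138e-10.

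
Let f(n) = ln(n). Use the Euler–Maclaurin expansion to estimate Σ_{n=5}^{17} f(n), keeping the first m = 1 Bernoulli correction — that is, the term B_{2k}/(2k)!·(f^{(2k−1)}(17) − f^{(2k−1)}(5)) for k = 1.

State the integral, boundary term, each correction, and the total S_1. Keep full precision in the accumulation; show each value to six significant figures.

∫_5^17 ln(x) dx evaluates to 28.1174.
Endpoint term: (f(5) + f(17))/2 = (1.60944 + 2.83321)/2 = 2.22133.
Running total after boundary: 30.3388.
Correction k=1: B_{2}/2! · (f^{(1)}(17) − f^{(1)}(5)) = 1/12 · (0.0588235 − 0.200000) = -0.0117647.

S_1 ≈ 30.3270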